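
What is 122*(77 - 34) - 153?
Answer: 5093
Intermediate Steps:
122*(77 - 34) - 153 = 122*43 - 153 = 5246 - 153 = 5093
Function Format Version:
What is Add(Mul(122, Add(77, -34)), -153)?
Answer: 5093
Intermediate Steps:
Add(Mul(122, Add(77, -34)), -153) = Add(Mul(122, 43), -153) = Add(5246, -153) = 5093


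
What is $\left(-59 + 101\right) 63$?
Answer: $2646$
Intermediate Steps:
$\left(-59 + 101\right) 63 = 42 \cdot 63 = 2646$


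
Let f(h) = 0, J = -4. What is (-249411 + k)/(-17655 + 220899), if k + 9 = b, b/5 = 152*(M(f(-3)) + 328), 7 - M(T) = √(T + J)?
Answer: 1295/50811 - 380*I/50811 ≈ 0.025487 - 0.0074787*I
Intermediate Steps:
M(T) = 7 - √(-4 + T) (M(T) = 7 - √(T - 4) = 7 - √(-4 + T))
b = 254600 - 1520*I (b = 5*(152*((7 - √(-4 + 0)) + 328)) = 5*(152*((7 - √(-4)) + 328)) = 5*(152*((7 - 2*I) + 328)) = 5*(152*(335 - 2*I)) = 5*(50920 - 304*I) = 254600 - 1520*I ≈ 2.546e+5 - 1520.0*I)
k = 254591 - 1520*I (k = -9 + (254600 - 1520*I) = 254591 - 1520*I ≈ 2.5459e+5 - 1520.0*I)
(-249411 + k)/(-17655 + 220899) = (-249411 + (254591 - 1520*I))/(-17655 + 220899) = (5180 - 1520*I)/203244 = (5180 - 1520*I)*(1/203244) = 1295/50811 - 380*I/50811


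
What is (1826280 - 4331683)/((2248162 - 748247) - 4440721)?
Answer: 2505403/2940806 ≈ 0.85194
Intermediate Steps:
(1826280 - 4331683)/((2248162 - 748247) - 4440721) = -2505403/(1499915 - 4440721) = -2505403/(-2940806) = -2505403*(-1/2940806) = 2505403/2940806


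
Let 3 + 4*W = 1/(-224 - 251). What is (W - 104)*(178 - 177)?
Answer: -99513/950 ≈ -104.75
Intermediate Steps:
W = -713/950 (W = -3/4 + 1/(4*(-224 - 251)) = -3/4 + (1/4)/(-475) = -3/4 + (1/4)*(-1/475) = -3/4 - 1/1900 = -713/950 ≈ -0.75053)
(W - 104)*(178 - 177) = (-713/950 - 104)*(178 - 177) = -99513/950*1 = -99513/950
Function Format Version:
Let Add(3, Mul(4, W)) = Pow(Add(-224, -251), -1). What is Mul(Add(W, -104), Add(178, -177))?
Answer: Rational(-99513, 950) ≈ -104.75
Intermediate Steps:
W = Rational(-713, 950) (W = Add(Rational(-3, 4), Mul(Rational(1, 4), Pow(Add(-224, -251), -1))) = Add(Rational(-3, 4), Mul(Rational(1, 4), Pow(-475, -1))) = Add(Rational(-3, 4), Mul(Rational(1, 4), Rational(-1, 475))) = Add(Rational(-3, 4), Rational(-1, 1900)) = Rational(-713, 950) ≈ -0.75053)
Mul(Add(W, -104), Add(178, -177)) = Mul(Add(Rational(-713, 950), -104), Add(178, -177)) = Mul(Rational(-99513, 950), 1) = Rational(-99513, 950)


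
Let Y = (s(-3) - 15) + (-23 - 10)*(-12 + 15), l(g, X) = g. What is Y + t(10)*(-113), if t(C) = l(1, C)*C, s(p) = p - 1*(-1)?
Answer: -1246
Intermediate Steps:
s(p) = 1 + p (s(p) = p + 1 = 1 + p)
t(C) = C (t(C) = 1*C = C)
Y = -116 (Y = ((1 - 3) - 15) + (-23 - 10)*(-12 + 15) = (-2 - 15) - 33*3 = -17 - 99 = -116)
Y + t(10)*(-113) = -116 + 10*(-113) = -116 - 1130 = -1246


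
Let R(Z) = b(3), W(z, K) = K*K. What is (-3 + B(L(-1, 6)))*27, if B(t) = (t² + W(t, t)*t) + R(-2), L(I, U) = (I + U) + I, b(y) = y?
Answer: 2160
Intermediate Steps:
L(I, U) = U + 2*I
W(z, K) = K²
R(Z) = 3
B(t) = 3 + t² + t³ (B(t) = (t² + t²*t) + 3 = (t² + t³) + 3 = 3 + t² + t³)
(-3 + B(L(-1, 6)))*27 = (-3 + (3 + (6 + 2*(-1))² + (6 + 2*(-1))³))*27 = (-3 + (3 + (6 - 2)² + (6 - 2)³))*27 = (-3 + (3 + 4² + 4³))*27 = (-3 + (3 + 16 + 64))*27 = (-3 + 83)*27 = 80*27 = 2160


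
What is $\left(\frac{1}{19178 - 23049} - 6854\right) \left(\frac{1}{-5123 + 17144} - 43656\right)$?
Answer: $\frac{94718429851375}{316553} \approx 2.9922 \cdot 10^{8}$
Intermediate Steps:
$\left(\frac{1}{19178 - 23049} - 6854\right) \left(\frac{1}{-5123 + 17144} - 43656\right) = \left(\frac{1}{-3871} - 6854\right) \left(\frac{1}{12021} - 43656\right) = \left(- \frac{1}{3871} - 6854\right) \left(\frac{1}{12021} - 43656\right) = \left(- \frac{26531835}{3871}\right) \left(- \frac{524788775}{12021}\right) = \frac{94718429851375}{316553}$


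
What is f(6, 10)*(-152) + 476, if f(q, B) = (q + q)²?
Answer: -21412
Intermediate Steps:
f(q, B) = 4*q² (f(q, B) = (2*q)² = 4*q²)
f(6, 10)*(-152) + 476 = (4*6²)*(-152) + 476 = (4*36)*(-152) + 476 = 144*(-152) + 476 = -21888 + 476 = -21412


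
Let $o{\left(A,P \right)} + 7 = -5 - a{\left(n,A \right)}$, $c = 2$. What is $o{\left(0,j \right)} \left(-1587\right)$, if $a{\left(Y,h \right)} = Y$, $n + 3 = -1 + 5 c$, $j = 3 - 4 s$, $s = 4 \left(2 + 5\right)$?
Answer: $28566$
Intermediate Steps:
$s = 28$ ($s = 4 \cdot 7 = 28$)
$j = -109$ ($j = 3 - 112 = -109$)
$n = 6$ ($n = -3 + \left(-1 + 5 \cdot 2\right) = -3 + \left(-1 + 10\right) = -3 + 9 = 6$)
$o{\left(A,P \right)} = -18$ ($o{\left(A,P \right)} = -7 - 11 = -18$)
$o{\left(0,j \right)} \left(-1587\right) = \left(-18\right) \left(-1587\right) = 28566$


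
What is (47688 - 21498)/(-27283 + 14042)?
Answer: -26190/13241 ≈ -1.9779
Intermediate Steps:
(47688 - 21498)/(-27283 + 14042) = 26190/(-13241) = 26190*(-1/13241) = -26190/13241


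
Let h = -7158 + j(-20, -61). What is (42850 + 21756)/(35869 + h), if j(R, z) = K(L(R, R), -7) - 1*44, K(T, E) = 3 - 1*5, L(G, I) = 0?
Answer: 64606/28665 ≈ 2.2538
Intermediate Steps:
K(T, E) = -2 (K(T, E) = 3 - 5 = -2)
j(R, z) = -46 (j(R, z) = -2 - 1*44 = -2 - 44 = -46)
h = -7204 (h = -7158 - 46 = -7204)
(42850 + 21756)/(35869 + h) = (42850 + 21756)/(35869 - 7204) = 64606/28665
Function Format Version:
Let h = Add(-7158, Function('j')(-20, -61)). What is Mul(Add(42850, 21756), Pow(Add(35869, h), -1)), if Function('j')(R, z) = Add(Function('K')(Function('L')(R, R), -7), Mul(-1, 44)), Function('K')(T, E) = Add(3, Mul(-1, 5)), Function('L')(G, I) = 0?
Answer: Rational(64606, 28665) ≈ 2.2538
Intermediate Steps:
Function('K')(T, E) = -2 (Function('K')(T, E) = Add(3, -5) = -2)
Function('j')(R, z) = -46 (Function('j')(R, z) = Add(-2, Mul(-1, 44)) = Add(-2, -44) = -46)
h = -7204 (h = Add(-7158, -46) = -7204)
Mul(Add(42850, 21756), Pow(Add(35869, h), -1)) = Mul(Add(42850, 21756), Pow(Add(35869, -7204), -1)) = Mul(64606, Pow(28665, -1)) = Mul(64606, Rational(1, 28665)) = Rational(64606, 28665)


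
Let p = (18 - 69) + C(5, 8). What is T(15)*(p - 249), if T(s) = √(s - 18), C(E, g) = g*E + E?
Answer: -255*I*√3 ≈ -441.67*I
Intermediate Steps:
C(E, g) = E + E*g (C(E, g) = E*g + E = E + E*g)
p = -6 (p = (18 - 69) + 5*(1 + 8) = -51 + 5*9 = -51 + 45 = -6)
T(s) = √(-18 + s)
T(15)*(p - 249) = √(-18 + 15)*(-6 - 249) = √(-3)*(-255) = (I*√3)*(-255) = -255*I*√3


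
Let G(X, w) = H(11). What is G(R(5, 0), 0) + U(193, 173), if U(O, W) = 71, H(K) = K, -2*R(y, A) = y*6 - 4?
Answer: 82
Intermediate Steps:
R(y, A) = 2 - 3*y (R(y, A) = -(y*6 - 4)/2 = -(6*y - 4)/2 = -(-4 + 6*y)/2 = 2 - 3*y)
G(X, w) = 11
G(R(5, 0), 0) + U(193, 173) = 11 + 71 = 82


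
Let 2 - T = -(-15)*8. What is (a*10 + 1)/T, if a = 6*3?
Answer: -181/118 ≈ -1.5339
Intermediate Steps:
a = 18
T = -118 (T = 2 - (-1)*(-15*8) = 2 - (-1)*(-120) = 2 - 1*120 = 2 - 120 = -118)
(a*10 + 1)/T = (18*10 + 1)/(-118) = (180 + 1)*(-1/118) = 181*(-1/118) = -181/118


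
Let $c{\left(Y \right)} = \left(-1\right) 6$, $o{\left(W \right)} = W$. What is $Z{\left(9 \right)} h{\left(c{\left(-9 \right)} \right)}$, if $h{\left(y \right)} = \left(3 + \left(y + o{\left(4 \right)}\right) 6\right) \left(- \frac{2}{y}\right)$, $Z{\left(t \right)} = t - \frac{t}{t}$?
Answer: $-24$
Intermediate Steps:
$c{\left(Y \right)} = -6$
$Z{\left(t \right)} = -1 + t$ ($Z{\left(t \right)} = t - 1 = -1 + t$)
$h{\left(y \right)} = - \frac{2 \left(27 + 6 y\right)}{y}$ ($h{\left(y \right)} = \left(3 + \left(y + 4\right) 6\right) \left(- \frac{2}{y}\right) = \left(3 + \left(4 + y\right) 6\right) \left(- \frac{2}{y}\right) = \left(3 + \left(24 + 6 y\right)\right) \left(- \frac{2}{y}\right) = \left(27 + 6 y\right) \left(- \frac{2}{y}\right) = - \frac{2 \left(27 + 6 y\right)}{y}$)
$Z{\left(9 \right)} h{\left(c{\left(-9 \right)} \right)} = \left(-1 + 9\right) \left(-12 - \frac{54}{-6}\right) = 8 \left(-12 - -9\right) = 8 \left(-12 + 9\right) = 8 \left(-3\right) = -24$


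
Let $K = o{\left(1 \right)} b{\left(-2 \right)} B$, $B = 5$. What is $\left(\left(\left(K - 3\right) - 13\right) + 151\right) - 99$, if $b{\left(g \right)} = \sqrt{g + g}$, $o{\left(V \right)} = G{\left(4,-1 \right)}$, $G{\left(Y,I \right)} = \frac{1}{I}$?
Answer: $36 - 10 i \approx 36.0 - 10.0 i$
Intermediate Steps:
$o{\left(V \right)} = -1$ ($o{\left(V \right)} = \frac{1}{-1} = -1$)
$b{\left(g \right)} = \sqrt{2} \sqrt{g}$ ($b{\left(g \right)} = \sqrt{2 g} = \sqrt{2} \sqrt{g}$)
$K = - 10 i$ ($K = - \sqrt{2} \sqrt{-2} \cdot 5 = - \sqrt{2} i \sqrt{2} \cdot 5 = - 2 i 5 = - 10 i \approx - 10.0 i$)
$\left(\left(\left(K - 3\right) - 13\right) + 151\right) - 99 = \left(\left(\left(- 10 i - 3\right) - 13\right) + 151\right) - 99 = \left(\left(\left(-3 - 10 i\right) - 13\right) + 151\right) - 99 = \left(\left(-16 - 10 i\right) + 151\right) - 99 = \left(135 - 10 i\right) - 99 = 36 - 10 i$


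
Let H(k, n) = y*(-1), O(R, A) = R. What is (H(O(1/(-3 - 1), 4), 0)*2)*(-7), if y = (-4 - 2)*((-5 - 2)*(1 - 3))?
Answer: -1176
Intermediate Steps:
y = -84 (y = -(-42)*(-2) = -6*14 = -84)
H(k, n) = 84 (H(k, n) = -84*(-1) = 84)
(H(O(1/(-3 - 1), 4), 0)*2)*(-7) = (84*2)*(-7) = 168*(-7) = -1176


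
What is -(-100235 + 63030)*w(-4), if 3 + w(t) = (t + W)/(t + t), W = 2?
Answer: -409255/4 ≈ -1.0231e+5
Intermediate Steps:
w(t) = -3 + (2 + t)/(2*t) (w(t) = -3 + (t + 2)/(t + t) = -3 + (2 + t)/((2*t)) = -3 + (2 + t)*(1/(2*t)) = -3 + (2 + t)/(2*t))
-(-100235 + 63030)*w(-4) = -(-100235 + 63030)*(-5/2 + 1/(-4)) = -(-37205)*(-5/2 - ¼) = -(-37205)*(-11)/4 = -1*409255/4 = -409255/4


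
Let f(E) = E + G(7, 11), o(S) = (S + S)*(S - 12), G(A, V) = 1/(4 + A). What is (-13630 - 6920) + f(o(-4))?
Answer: -224641/11 ≈ -20422.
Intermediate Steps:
o(S) = 2*S*(-12 + S) (o(S) = (2*S)*(-12 + S) = 2*S*(-12 + S))
f(E) = 1/11 + E (f(E) = E + 1/(4 + 7) = E + 1/11 = 1/11 + E)
(-13630 - 6920) + f(o(-4)) = (-13630 - 6920) + (1/11 + 2*(-4)*(-12 - 4)) = -20550 + (1/11 + 2*(-4)*(-16)) = -20550 + (1/11 + 128) = -20550 + 1409/11 = -224641/11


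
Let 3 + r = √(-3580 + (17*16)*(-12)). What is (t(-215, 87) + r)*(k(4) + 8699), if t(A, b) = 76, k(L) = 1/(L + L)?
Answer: 5080289/8 + 69593*I*√1711/4 ≈ 6.3504e+5 + 7.1967e+5*I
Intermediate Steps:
k(L) = 1/(2*L)
r = -3 + 2*I*√1711 (r = -3 + √(-3580 + (17*16)*(-12)) = -3 + √(-3580 + 272*(-12)) = -3 + √(-3580 - 3264) = -3 + √(-6844) = -3 + 2*I*√1711 ≈ -3.0 + 82.729*I)
(t(-215, 87) + r)*(k(4) + 8699) = (76 + (-3 + 2*I*√1711))*((½)/4 + 8699) = (73 + 2*I*√1711)*((½)*(¼) + 8699) = (73 + 2*I*√1711)*(⅛ + 8699) = (73 + 2*I*√1711)*(69593/8) = 5080289/8 + 69593*I*√1711/4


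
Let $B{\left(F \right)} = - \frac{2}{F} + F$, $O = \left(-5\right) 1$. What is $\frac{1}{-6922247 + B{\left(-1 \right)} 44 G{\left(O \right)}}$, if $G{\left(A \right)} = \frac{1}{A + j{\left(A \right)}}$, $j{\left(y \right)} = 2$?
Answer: $- \frac{3}{20766785} \approx -1.4446 \cdot 10^{-7}$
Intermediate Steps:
$O = -5$
$G{\left(A \right)} = \frac{1}{2 + A}$ ($G{\left(A \right)} = \frac{1}{A + 2} = \frac{1}{2 + A}$)
$B{\left(F \right)} = F - \frac{2}{F}$
$\frac{1}{-6922247 + B{\left(-1 \right)} 44 G{\left(O \right)}} = \frac{1}{-6922247 + \frac{\left(-1 - \frac{2}{-1}\right) 44}{2 - 5}} = \frac{1}{-6922247 + \frac{\left(-1 - -2\right) 44}{-3}} = \frac{1}{-6922247 + \left(-1 + 2\right) 44 \left(- \frac{1}{3}\right)} = \frac{1}{-6922247 + 1 \cdot 44 \left(- \frac{1}{3}\right)} = \frac{1}{-6922247 + 44 \left(- \frac{1}{3}\right)} = \frac{1}{-6922247 - \frac{44}{3}} = \frac{1}{- \frac{20766785}{3}} = - \frac{3}{20766785}$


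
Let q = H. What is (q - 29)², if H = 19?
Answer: 100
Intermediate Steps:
q = 19
(q - 29)² = (19 - 29)² = (-10)² = 100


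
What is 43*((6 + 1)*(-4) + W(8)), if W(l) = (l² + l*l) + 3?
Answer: 4429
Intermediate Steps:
W(l) = 3 + 2*l² (W(l) = (l² + l²) + 3 = 2*l² + 3 = 3 + 2*l²)
43*((6 + 1)*(-4) + W(8)) = 43*((6 + 1)*(-4) + (3 + 2*8²)) = 43*(7*(-4) + (3 + 2*64)) = 43*(-28 + (3 + 128)) = 43*(-28 + 131) = 43*103 = 4429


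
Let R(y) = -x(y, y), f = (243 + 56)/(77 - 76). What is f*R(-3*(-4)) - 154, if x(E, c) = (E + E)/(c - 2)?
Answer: -4358/5 ≈ -871.60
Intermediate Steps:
x(E, c) = 2*E/(-2 + c) (x(E, c) = (2*E)/(-2 + c) = 2*E/(-2 + c))
f = 299 (f = 299/1 = 299*1 = 299)
R(y) = -2*y/(-2 + y)
f*R(-3*(-4)) - 154 = 299*(-2*(-3*(-4))/(-2 - 3*(-4))) - 154 = 299*(-2*12/(-2 + 12)) - 154 = 299*(-2*12/10) - 154 = 299*(-2*12*⅒) - 154 = 299*(-12/5) - 154 = -3588/5 - 154 = -4358/5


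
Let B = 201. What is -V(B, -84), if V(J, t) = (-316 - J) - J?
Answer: 718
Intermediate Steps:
V(J, t) = -316 - 2*J
-V(B, -84) = -(-316 - 2*201) = -(-316 - 402) = -1*(-718) = 718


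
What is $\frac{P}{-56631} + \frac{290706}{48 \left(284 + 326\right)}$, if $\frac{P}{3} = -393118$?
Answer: $\frac{2833025367}{92119760} \approx 30.754$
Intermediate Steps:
$P = -1179354$ ($P = 3 \left(-393118\right) = -1179354$)
$\frac{P}{-56631} + \frac{290706}{48 \left(284 + 326\right)} = - \frac{1179354}{-56631} + \frac{290706}{48 \left(284 + 326\right)} = \left(-1179354\right) \left(- \frac{1}{56631}\right) + \frac{290706}{48 \cdot 610} = \frac{393118}{18877} + \frac{290706}{29280} = \frac{393118}{18877} + 290706 \cdot \frac{1}{29280} = \frac{393118}{18877} + \frac{48451}{4880} = \frac{2833025367}{92119760}$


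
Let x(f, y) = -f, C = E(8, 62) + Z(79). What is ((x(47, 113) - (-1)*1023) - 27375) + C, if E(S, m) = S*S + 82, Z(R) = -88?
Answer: -26341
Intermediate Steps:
E(S, m) = 82 + S² (E(S, m) = S² + 82 = 82 + S²)
C = 58 (C = (82 + 8²) - 88 = (82 + 64) - 88 = 146 - 88 = 58)
((x(47, 113) - (-1)*1023) - 27375) + C = ((-1*47 - (-1)*1023) - 27375) + 58 = ((-47 - 1*(-1023)) - 27375) + 58 = ((-47 + 1023) - 27375) + 58 = (976 - 27375) + 58 = -26399 + 58 = -26341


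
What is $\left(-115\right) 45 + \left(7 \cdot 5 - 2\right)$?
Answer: $-5142$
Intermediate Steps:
$\left(-115\right) 45 + \left(7 \cdot 5 - 2\right) = -5175 + \left(35 - 2\right) = -5175 + 33 = -5142$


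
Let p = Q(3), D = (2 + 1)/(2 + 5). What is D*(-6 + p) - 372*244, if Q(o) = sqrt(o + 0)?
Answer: -635394/7 + 3*sqrt(3)/7 ≈ -90770.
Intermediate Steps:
D = 3/7 ≈ 0.42857
Q(o) = sqrt(o)
p = sqrt(3) ≈ 1.7320
D*(-6 + p) - 372*244 = 3*(-6 + sqrt(3))/7 - 372*244 = (-18/7 + 3*sqrt(3)/7) - 90768 = -635394/7 + 3*sqrt(3)/7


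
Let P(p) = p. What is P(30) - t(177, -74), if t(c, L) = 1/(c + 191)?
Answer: 11039/368 ≈ 29.997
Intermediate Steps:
t(c, L) = 1/(191 + c)
P(30) - t(177, -74) = 30 - 1/(191 + 177) = 30 - 1/368 = 11039/368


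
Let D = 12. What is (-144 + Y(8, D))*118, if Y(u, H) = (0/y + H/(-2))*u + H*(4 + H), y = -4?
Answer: 0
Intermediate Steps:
Y(u, H) = H*(4 + H) - H*u/2 (Y(u, H) = (0/(-4) + H/(-2))*u + H*(4 + H) = (0*(-1/4) + H*(-1/2))*u + H*(4 + H) = (0 - H/2)*u + H*(4 + H) = (-H/2)*u + H*(4 + H) = -H*u/2 + H*(4 + H) = H*(4 + H) - H*u/2)
(-144 + Y(8, D))*118 = (-144 + (1/2)*12*(8 - 1*8 + 2*12))*118 = (-144 + (1/2)*12*(8 - 8 + 24))*118 = (-144 + (1/2)*12*24)*118 = (-144 + 144)*118 = 0*118 = 0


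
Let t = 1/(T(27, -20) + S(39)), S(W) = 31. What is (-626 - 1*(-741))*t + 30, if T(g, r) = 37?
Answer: 2155/68 ≈ 31.691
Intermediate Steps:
t = 1/68 (t = 1/(37 + 31) = 1/68 ≈ 0.014706)
(-626 - 1*(-741))*t + 30 = (-626 - 1*(-741))*(1/68) + 30 = (-626 + 741)*(1/68) + 30 = 115*(1/68) + 30 = 115/68 + 30 = 2155/68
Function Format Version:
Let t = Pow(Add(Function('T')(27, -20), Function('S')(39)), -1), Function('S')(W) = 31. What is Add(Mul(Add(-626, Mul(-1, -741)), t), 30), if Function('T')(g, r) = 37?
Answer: Rational(2155, 68) ≈ 31.691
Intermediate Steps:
t = Rational(1, 68) (t = Pow(Add(37, 31), -1) = Pow(68, -1) = Rational(1, 68) ≈ 0.014706)
Add(Mul(Add(-626, Mul(-1, -741)), t), 30) = Add(Mul(Add(-626, Mul(-1, -741)), Rational(1, 68)), 30) = Add(Mul(Add(-626, 741), Rational(1, 68)), 30) = Add(Mul(115, Rational(1, 68)), 30) = Add(Rational(115, 68), 30) = Rational(2155, 68)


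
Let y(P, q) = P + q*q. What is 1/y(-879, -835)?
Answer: 1/696346 ≈ 1.4361e-6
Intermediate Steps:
y(P, q) = P + q²
1/y(-879, -835) = 1/(-879 + (-835)²) = 1/(-879 + 697225) = 1/696346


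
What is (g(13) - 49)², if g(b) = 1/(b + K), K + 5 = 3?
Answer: 289444/121 ≈ 2392.1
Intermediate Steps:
K = -2 (K = -5 + 3 = -2)
g(b) = 1/(-2 + b) (g(b) = 1/(b - 2) = 1/(-2 + b))
(g(13) - 49)² = (1/(-2 + 13) - 49)² = (1/11 - 49)² = (-538/11)² = 289444/121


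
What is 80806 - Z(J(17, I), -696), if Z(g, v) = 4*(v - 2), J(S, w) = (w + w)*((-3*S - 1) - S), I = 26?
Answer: 83598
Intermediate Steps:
J(S, w) = 2*w*(-1 - 4*S) (J(S, w) = (2*w)*((-1 - 3*S) - S) = (2*w)*(-1 - 4*S) = 2*w*(-1 - 4*S))
Z(g, v) = -8 + 4*v (Z(g, v) = 4*(-2 + v) = -8 + 4*v)
80806 - Z(J(17, I), -696) = 80806 - (-8 + 4*(-696)) = 80806 - (-8 - 2784) = 80806 - 1*(-2792) = 80806 + 2792 = 83598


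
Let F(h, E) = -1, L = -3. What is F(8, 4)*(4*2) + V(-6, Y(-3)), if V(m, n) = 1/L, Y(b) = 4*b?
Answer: -25/3 ≈ -8.3333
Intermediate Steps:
V(m, n) = -⅓ (V(m, n) = 1/(-3) = -⅓)
F(8, 4)*(4*2) + V(-6, Y(-3)) = -4*2 - ⅓ = -1*8 - ⅓ = -8 - ⅓ = -25/3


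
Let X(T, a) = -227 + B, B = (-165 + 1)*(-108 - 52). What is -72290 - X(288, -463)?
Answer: -98303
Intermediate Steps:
B = 26240 (B = -164*(-160) = 26240)
X(T, a) = 26013 (X(T, a) = -227 + 26240 = 26013)
-72290 - X(288, -463) = -72290 - 1*26013 = -72290 - 26013 = -98303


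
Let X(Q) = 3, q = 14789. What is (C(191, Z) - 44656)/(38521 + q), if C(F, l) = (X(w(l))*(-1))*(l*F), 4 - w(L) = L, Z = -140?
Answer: 17782/26655 ≈ 0.66712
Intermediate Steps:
w(L) = 4 - L
C(F, l) = -3*F*l (C(F, l) = (3*(-1))*(l*F) = -3*F*l)
(C(191, Z) - 44656)/(38521 + q) = (-3*191*(-140) - 44656)/(38521 + 14789) = (80220 - 44656)/53310 = 35564*(1/53310) = 17782/26655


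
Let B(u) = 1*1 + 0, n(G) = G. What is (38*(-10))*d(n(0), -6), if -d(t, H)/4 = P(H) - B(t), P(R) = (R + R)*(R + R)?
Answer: 217360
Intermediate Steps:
B(u) = 1 (B(u) = 1 + 0 = 1)
P(R) = 4*R² (P(R) = (2*R)*(2*R) = 4*R²)
d(t, H) = 4 - 16*H² (d(t, H) = -4*(4*H² - 1*1) = -4*(4*H² - 1) = -4*(-1 + 4*H²) = 4 - 16*H²)
(38*(-10))*d(n(0), -6) = (38*(-10))*(4 - 16*(-6)²) = -380*(4 - 16*36) = -380*(4 - 576) = -380*(-572) = 217360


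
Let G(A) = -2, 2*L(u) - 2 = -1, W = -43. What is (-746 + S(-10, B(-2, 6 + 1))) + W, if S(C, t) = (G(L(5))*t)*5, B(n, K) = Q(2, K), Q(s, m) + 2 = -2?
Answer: -749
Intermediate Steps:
Q(s, m) = -4 (Q(s, m) = -2 - 2 = -4)
B(n, K) = -4
L(u) = 1/2 (L(u) = 1 + (1/2)*(-1) = 1 - 1/2 = 1/2)
S(C, t) = -10*t (S(C, t) = -2*t*5 = -10*t)
(-746 + S(-10, B(-2, 6 + 1))) + W = (-746 - 10*(-4)) - 43 = (-746 + 40) - 43 = -706 - 43 = -749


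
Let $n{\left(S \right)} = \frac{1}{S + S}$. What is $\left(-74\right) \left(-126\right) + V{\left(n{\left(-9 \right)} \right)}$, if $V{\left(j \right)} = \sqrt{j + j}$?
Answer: $9324 + \frac{i}{3} \approx 9324.0 + 0.33333 i$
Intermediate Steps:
$n{\left(S \right)} = \frac{1}{2 S}$
$V{\left(j \right)} = \sqrt{2} \sqrt{j}$ ($V{\left(j \right)} = \sqrt{2 j} = \sqrt{2} \sqrt{j}$)
$\left(-74\right) \left(-126\right) + V{\left(n{\left(-9 \right)} \right)} = \left(-74\right) \left(-126\right) + \sqrt{2} \sqrt{\frac{1}{2 \left(-9\right)}} = 9324 + \sqrt{2} \sqrt{\frac{1}{2} \left(- \frac{1}{9}\right)} = 9324 + \sqrt{2} \sqrt{- \frac{1}{18}} = 9324 + \sqrt{2} \frac{i \sqrt{2}}{6} = 9324 + \frac{i}{3}$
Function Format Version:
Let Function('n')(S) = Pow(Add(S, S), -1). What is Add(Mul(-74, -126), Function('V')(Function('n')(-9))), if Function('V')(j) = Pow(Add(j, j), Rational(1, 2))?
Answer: Add(9324, Mul(Rational(1, 3), I)) ≈ Add(9324.0, Mul(0.33333, I))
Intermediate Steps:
Function('n')(S) = Mul(Rational(1, 2), Pow(S, -1)) (Function('n')(S) = Pow(Mul(2, S), -1) = Mul(Rational(1, 2), Pow(S, -1)))
Function('V')(j) = Mul(Pow(2, Rational(1, 2)), Pow(j, Rational(1, 2))) (Function('V')(j) = Pow(Mul(2, j), Rational(1, 2)) = Mul(Pow(2, Rational(1, 2)), Pow(j, Rational(1, 2))))
Add(Mul(-74, -126), Function('V')(Function('n')(-9))) = Add(Mul(-74, -126), Mul(Pow(2, Rational(1, 2)), Pow(Mul(Rational(1, 2), Pow(-9, -1)), Rational(1, 2)))) = Add(9324, Mul(Pow(2, Rational(1, 2)), Pow(Mul(Rational(1, 2), Rational(-1, 9)), Rational(1, 2)))) = Add(9324, Mul(Pow(2, Rational(1, 2)), Pow(Rational(-1, 18), Rational(1, 2)))) = Add(9324, Mul(Pow(2, Rational(1, 2)), Mul(Rational(1, 6), I, Pow(2, Rational(1, 2))))) = Add(9324, Mul(Rational(1, 3), I))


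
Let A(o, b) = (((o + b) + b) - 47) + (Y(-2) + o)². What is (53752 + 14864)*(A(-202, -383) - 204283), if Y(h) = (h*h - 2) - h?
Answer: -11396705904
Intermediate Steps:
Y(h) = -2 + h² - h (Y(h) = (h² - 2) - h = (-2 + h²) - h = -2 + h² - h)
A(o, b) = -47 + o + (4 + o)² + 2*b (A(o, b) = (((o + b) + b) - 47) + ((-2 + (-2)² - 1*(-2)) + o)² = (((b + o) + b) - 47) + ((-2 + 4 + 2) + o)² = ((o + 2*b) - 47) + (4 + o)² = (-47 + o + 2*b) + (4 + o)² = -47 + o + (4 + o)² + 2*b)
(53752 + 14864)*(A(-202, -383) - 204283) = (53752 + 14864)*((-47 - 202 + (4 - 202)² + 2*(-383)) - 204283) = 68616*((-47 - 202 + (-198)² - 766) - 204283) = 68616*((-47 - 202 + 39204 - 766) - 204283) = 68616*(38189 - 204283) = 68616*(-166094) = -11396705904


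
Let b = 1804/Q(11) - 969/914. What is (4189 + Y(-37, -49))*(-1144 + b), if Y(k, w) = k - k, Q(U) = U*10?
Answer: -21606765653/4570 ≈ -4.7280e+6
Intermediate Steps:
Q(U) = 10*U
Y(k, w) = 0
b = 70103/4570 (b = 1804/((10*11)) - 969/914 = 1804/110 - 969*1/914 = 1804*(1/110) - 969/914 = 82/5 - 969/914 = 70103/4570 ≈ 15.340)
(4189 + Y(-37, -49))*(-1144 + b) = (4189 + 0)*(-1144 + 70103/4570) = 4189*(-5157977/4570) = -21606765653/4570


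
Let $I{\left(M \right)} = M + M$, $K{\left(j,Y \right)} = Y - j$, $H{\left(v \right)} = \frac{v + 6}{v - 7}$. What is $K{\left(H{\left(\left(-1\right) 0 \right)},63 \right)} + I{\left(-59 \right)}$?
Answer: $- \frac{379}{7} \approx -54.143$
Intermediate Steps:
$H{\left(v \right)} = \frac{6 + v}{-7 + v}$
$I{\left(M \right)} = 2 M$
$K{\left(H{\left(\left(-1\right) 0 \right)},63 \right)} + I{\left(-59 \right)} = \left(63 - \frac{6 - 0}{-7 - 0}\right) + 2 \left(-59\right) = \left(63 - \frac{6 + 0}{-7 + 0}\right) - 118 = \left(63 - \frac{1}{-7} \cdot 6\right) - 118 = \left(63 - \left(- \frac{1}{7}\right) 6\right) - 118 = \left(63 - - \frac{6}{7}\right) - 118 = \left(63 + \frac{6}{7}\right) - 118 = \frac{447}{7} - 118 = - \frac{379}{7}$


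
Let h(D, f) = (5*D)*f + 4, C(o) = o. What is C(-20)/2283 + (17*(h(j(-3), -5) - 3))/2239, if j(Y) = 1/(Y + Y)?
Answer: 103829/3407758 ≈ 0.030468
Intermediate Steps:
j(Y) = 1/(2*Y)
h(D, f) = 4 + 5*D*f (h(D, f) = 5*D*f + 4 = 4 + 5*D*f)
C(-20)/2283 + (17*(h(j(-3), -5) - 3))/2239 = -20/2283 + (17*((4 + 5*((½)/(-3))*(-5)) - 3))/2239 = -20*1/2283 + (17*((4 + 5*((½)*(-⅓))*(-5)) - 3))*(1/2239) = -20/2283 + (17*((4 + 5*(-⅙)*(-5)) - 3))*(1/2239) = -20/2283 + (17*((4 + 25/6) - 3))*(1/2239) = -20/2283 + (17*(49/6 - 3))*(1/2239) = -20/2283 + (17*(31/6))*(1/2239) = -20/2283 + (527/6)*(1/2239) = -20/2283 + 527/13434 = 103829/3407758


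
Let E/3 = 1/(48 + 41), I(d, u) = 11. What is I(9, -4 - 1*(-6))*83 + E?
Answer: 81260/89 ≈ 913.03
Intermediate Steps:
E = 3/89 (E = 3/(48 + 41) = 3/89 ≈ 0.033708)
I(9, -4 - 1*(-6))*83 + E = 11*83 + 3/89 = 913 + 3/89 = 81260/89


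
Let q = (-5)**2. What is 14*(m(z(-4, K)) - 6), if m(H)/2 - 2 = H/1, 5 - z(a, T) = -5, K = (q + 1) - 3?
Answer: 252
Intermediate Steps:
q = 25
K = 23 (K = (25 + 1) - 3 = 26 - 3 = 23)
z(a, T) = 10 (z(a, T) = 5 - 1*(-5) = 5 + 5 = 10)
m(H) = 4 + 2*H (m(H) = 4 + 2*(H/1) = 4 + 2*(H*1) = 4 + 2*H)
14*(m(z(-4, K)) - 6) = 14*((4 + 2*10) - 6) = 14*((4 + 20) - 6) = 14*(24 - 6) = 14*18 = 252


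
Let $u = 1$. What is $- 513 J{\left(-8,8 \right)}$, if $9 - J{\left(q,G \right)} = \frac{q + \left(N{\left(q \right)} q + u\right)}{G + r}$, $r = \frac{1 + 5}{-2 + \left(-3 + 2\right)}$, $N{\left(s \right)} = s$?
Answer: $\frac{513}{2} \approx 256.5$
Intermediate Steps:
$r = -2$ ($r = \frac{6}{-2 - 1} = \frac{6}{-3} = 6 \left(- \frac{1}{3}\right) = -2$)
$J{\left(q,G \right)} = 9 - \frac{1 + q + q^{2}}{-2 + G}$ ($J{\left(q,G \right)} = 9 - \frac{q + \left(q q + 1\right)}{G - 2} = 9 - \frac{q + \left(q^{2} + 1\right)}{-2 + G} = 9 - \frac{q + \left(1 + q^{2}\right)}{-2 + G} = 9 - \frac{1 + q + q^{2}}{-2 + G}$)
$- 513 J{\left(-8,8 \right)} = - 513 \frac{-19 - -8 - \left(-8\right)^{2} + 9 \cdot 8}{-2 + 8} = - 513 \frac{-19 + 8 - 64 + 72}{6} = - 513 \cdot \frac{1}{6} \left(-3\right) = \left(-513\right) \left(- \frac{1}{2}\right) = \frac{513}{2}$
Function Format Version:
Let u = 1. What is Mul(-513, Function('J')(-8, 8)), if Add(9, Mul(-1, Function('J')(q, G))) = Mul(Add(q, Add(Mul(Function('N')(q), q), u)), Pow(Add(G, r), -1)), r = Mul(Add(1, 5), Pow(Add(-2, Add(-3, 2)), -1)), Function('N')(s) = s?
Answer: Rational(513, 2) ≈ 256.50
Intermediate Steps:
r = -2 (r = Mul(6, Pow(Add(-2, -1), -1)) = Mul(6, Pow(-3, -1)) = Mul(6, Rational(-1, 3)) = -2)
Function('J')(q, G) = Add(9, Mul(-1, Pow(Add(-2, G), -1), Add(1, q, Pow(q, 2)))) (Function('J')(q, G) = Add(9, Mul(-1, Mul(Add(q, Add(Mul(q, q), 1)), Pow(Add(G, -2), -1)))) = Add(9, Mul(-1, Mul(Add(q, Add(Pow(q, 2), 1)), Pow(Add(-2, G), -1)))) = Add(9, Mul(-1, Mul(Add(q, Add(1, Pow(q, 2))), Pow(Add(-2, G), -1)))) = Add(9, Mul(-1, Mul(Add(1, q, Pow(q, 2)), Pow(Add(-2, G), -1)))) = Add(9, Mul(-1, Mul(Pow(Add(-2, G), -1), Add(1, q, Pow(q, 2))))) = Add(9, Mul(-1, Pow(Add(-2, G), -1), Add(1, q, Pow(q, 2)))))
Mul(-513, Function('J')(-8, 8)) = Mul(-513, Mul(Pow(Add(-2, 8), -1), Add(-19, Mul(-1, -8), Mul(-1, Pow(-8, 2)), Mul(9, 8)))) = Mul(-513, Mul(Pow(6, -1), Add(-19, 8, Mul(-1, 64), 72))) = Mul(-513, Mul(Rational(1, 6), Add(-19, 8, -64, 72))) = Mul(-513, Mul(Rational(1, 6), -3)) = Mul(-513, Rational(-1, 2)) = Rational(513, 2)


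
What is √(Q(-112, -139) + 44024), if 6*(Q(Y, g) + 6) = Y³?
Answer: I*√1711230/3 ≈ 436.05*I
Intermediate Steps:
Q(Y, g) = -6 + Y³/6
√(Q(-112, -139) + 44024) = √((-6 + (⅙)*(-112)³) + 44024) = √((-6 + (⅙)*(-1404928)) + 44024) = √((-6 - 702464/3) + 44024) = √(-702482/3 + 44024) = √(-570410/3) = I*√1711230/3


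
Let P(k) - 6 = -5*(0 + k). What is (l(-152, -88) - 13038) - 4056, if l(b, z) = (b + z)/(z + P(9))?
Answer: -2170698/127 ≈ -17092.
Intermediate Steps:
P(k) = 6 - 5*k (P(k) = 6 - 5*(0 + k) = 6 - 5*k)
l(b, z) = (b + z)/(-39 + z) (l(b, z) = (b + z)/(z + (6 - 5*9)) = (b + z)/(z + (6 - 45)) = (b + z)/(z - 39) = (b + z)/(-39 + z))
(l(-152, -88) - 13038) - 4056 = ((-152 - 88)/(-39 - 88) - 13038) - 4056 = (-240/(-127) - 13038) - 4056 = (-1/127*(-240) - 13038) - 4056 = (240/127 - 13038) - 4056 = -1655586/127 - 4056 = -2170698/127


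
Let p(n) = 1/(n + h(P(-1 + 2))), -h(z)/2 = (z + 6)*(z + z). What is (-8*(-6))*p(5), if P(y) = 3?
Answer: -48/103 ≈ -0.46602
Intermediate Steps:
h(z) = -4*z*(6 + z) (h(z) = -2*(z + 6)*(z + z) = -2*(6 + z)*2*z = -4*z*(6 + z))
p(n) = 1/(-108 + n) (p(n) = 1/(n - 4*3*(6 + 3)) = 1/(n - 4*3*9) = 1/(n - 108) = 1/(-108 + n))
(-8*(-6))*p(5) = (-8*(-6))/(-108 + 5) = 48/(-103) = 48*(-1/103) = -48/103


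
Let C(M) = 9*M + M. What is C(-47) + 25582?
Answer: 25112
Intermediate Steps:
C(M) = 10*M
C(-47) + 25582 = 10*(-47) + 25582 = -470 + 25582 = 25112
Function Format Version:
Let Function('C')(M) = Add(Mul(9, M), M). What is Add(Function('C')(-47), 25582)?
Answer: 25112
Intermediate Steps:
Function('C')(M) = Mul(10, M)
Add(Function('C')(-47), 25582) = Add(Mul(10, -47), 25582) = Add(-470, 25582) = 25112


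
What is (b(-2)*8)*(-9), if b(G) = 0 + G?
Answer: 144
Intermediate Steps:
b(G) = G
(b(-2)*8)*(-9) = -2*8*(-9) = -16*(-9) = 144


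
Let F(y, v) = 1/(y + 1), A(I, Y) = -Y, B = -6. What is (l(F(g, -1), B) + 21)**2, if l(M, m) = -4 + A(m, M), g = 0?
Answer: 256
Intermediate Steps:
F(y, v) = 1/(1 + y)
l(M, m) = -4 - M
(l(F(g, -1), B) + 21)**2 = ((-4 - 1/(1 + 0)) + 21)**2 = ((-4 - 1/1) + 21)**2 = ((-4 - 1*1) + 21)**2 = ((-4 - 1) + 21)**2 = (-5 + 21)**2 = 16**2 = 256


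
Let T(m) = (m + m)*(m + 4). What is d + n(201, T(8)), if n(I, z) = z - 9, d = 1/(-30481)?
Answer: 5578022/30481 ≈ 183.00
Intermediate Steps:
d = -1/30481 ≈ -3.2807e-5
T(m) = 2*m*(4 + m) (T(m) = (2*m)*(4 + m) = 2*m*(4 + m))
n(I, z) = -9 + z
d + n(201, T(8)) = -1/30481 + (-9 + 2*8*(4 + 8)) = -1/30481 + (-9 + 2*8*12) = -1/30481 + (-9 + 192) = -1/30481 + 183 = 5578022/30481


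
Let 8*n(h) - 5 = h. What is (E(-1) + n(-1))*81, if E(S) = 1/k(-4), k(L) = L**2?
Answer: 729/16 ≈ 45.563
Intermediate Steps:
n(h) = 5/8 + h/8
E(S) = 1/16 (E(S) = 1/((-4)**2) = 1/16)
(E(-1) + n(-1))*81 = (1/16 + (5/8 + (1/8)*(-1)))*81 = (1/16 + (5/8 - 1/8))*81 = (1/16 + 1/2)*81 = (9/16)*81 = 729/16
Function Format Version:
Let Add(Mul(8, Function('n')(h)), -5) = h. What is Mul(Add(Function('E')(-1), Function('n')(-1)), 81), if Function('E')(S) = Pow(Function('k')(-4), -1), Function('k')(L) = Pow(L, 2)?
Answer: Rational(729, 16) ≈ 45.563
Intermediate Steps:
Function('n')(h) = Add(Rational(5, 8), Mul(Rational(1, 8), h))
Function('E')(S) = Rational(1, 16) (Function('E')(S) = Pow(Pow(-4, 2), -1) = Pow(16, -1) = Rational(1, 16))
Mul(Add(Function('E')(-1), Function('n')(-1)), 81) = Mul(Add(Rational(1, 16), Add(Rational(5, 8), Mul(Rational(1, 8), -1))), 81) = Mul(Add(Rational(1, 16), Add(Rational(5, 8), Rational(-1, 8))), 81) = Mul(Add(Rational(1, 16), Rational(1, 2)), 81) = Mul(Rational(9, 16), 81) = Rational(729, 16)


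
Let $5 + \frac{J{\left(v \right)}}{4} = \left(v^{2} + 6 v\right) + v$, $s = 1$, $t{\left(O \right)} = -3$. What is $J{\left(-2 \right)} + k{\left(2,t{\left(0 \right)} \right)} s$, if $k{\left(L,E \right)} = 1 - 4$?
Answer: $-63$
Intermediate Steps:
$k{\left(L,E \right)} = -3$
$J{\left(v \right)} = -20 + 4 v^{2} + 28 v$ ($J{\left(v \right)} = -20 + 4 \left(\left(v^{2} + 6 v\right) + v\right) = -20 + 4 \left(v^{2} + 7 v\right) = -20 + \left(4 v^{2} + 28 v\right) = -20 + 4 v^{2} + 28 v$)
$J{\left(-2 \right)} + k{\left(2,t{\left(0 \right)} \right)} s = \left(-20 + 4 \left(-2\right)^{2} + 28 \left(-2\right)\right) - 3 = \left(-20 + 4 \cdot 4 - 56\right) - 3 = \left(-20 + 16 - 56\right) - 3 = -60 - 3 = -63$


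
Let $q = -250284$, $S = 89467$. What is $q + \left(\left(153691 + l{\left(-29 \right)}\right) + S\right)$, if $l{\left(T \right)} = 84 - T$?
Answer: $-7013$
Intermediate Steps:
$q + \left(\left(153691 + l{\left(-29 \right)}\right) + S\right) = -250284 + \left(\left(153691 + \left(84 - -29\right)\right) + 89467\right) = -250284 + \left(\left(153691 + \left(84 + 29\right)\right) + 89467\right) = -250284 + \left(\left(153691 + 113\right) + 89467\right) = -250284 + \left(153804 + 89467\right) = -250284 + 243271 = -7013$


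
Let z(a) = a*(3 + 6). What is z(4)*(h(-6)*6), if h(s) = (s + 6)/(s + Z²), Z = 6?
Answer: 0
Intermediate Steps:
z(a) = 9*a (z(a) = a*9 = 9*a)
h(s) = (6 + s)/(36 + s) (h(s) = (s + 6)/(s + 6²) = (6 + s)/(s + 36) = (6 + s)/(36 + s))
z(4)*(h(-6)*6) = (9*4)*(((6 - 6)/(36 - 6))*6) = 36*((0/30)*6) = 36*(((1/30)*0)*6) = 36*(0*6) = 36*0 = 0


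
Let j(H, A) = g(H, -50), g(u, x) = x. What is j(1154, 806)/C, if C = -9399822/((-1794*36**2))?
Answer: -19375200/1566637 ≈ -12.367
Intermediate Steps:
j(H, A) = -50
C = 1566637/387504 (C = -9399822/((-1794*1296)) = -9399822/(-2325024) = -9399822*(-1/2325024) = 1566637/387504 ≈ 4.0429)
j(1154, 806)/C = -50/1566637/387504 = -50*387504/1566637 = -19375200/1566637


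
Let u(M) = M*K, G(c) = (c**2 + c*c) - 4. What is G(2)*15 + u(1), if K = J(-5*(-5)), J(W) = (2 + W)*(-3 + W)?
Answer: 654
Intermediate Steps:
J(W) = (-3 + W)*(2 + W)
G(c) = -4 + 2*c**2 (G(c) = (c**2 + c**2) - 4 = 2*c**2 - 4 = -4 + 2*c**2)
K = 594 (K = -6 + (-5*(-5))**2 - (-5)*(-5) = -6 + 25**2 - 1*25 = -6 + 625 - 25 = 594)
u(M) = 594*M (u(M) = M*594 = 594*M)
G(2)*15 + u(1) = (-4 + 2*2**2)*15 + 594*1 = (-4 + 2*4)*15 + 594 = (-4 + 8)*15 + 594 = 4*15 + 594 = 60 + 594 = 654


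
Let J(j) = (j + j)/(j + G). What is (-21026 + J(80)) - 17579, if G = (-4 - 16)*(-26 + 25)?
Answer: -193017/5 ≈ -38603.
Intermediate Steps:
G = 20 (G = -20*(-1) = 20)
J(j) = 2*j/(20 + j) (J(j) = (j + j)/(j + 20) = (2*j)/(20 + j) = 2*j/(20 + j))
(-21026 + J(80)) - 17579 = (-21026 + 2*80/(20 + 80)) - 17579 = (-21026 + 2*80/100) - 17579 = (-21026 + 2*80*(1/100)) - 17579 = (-21026 + 8/5) - 17579 = -105122/5 - 17579 = -193017/5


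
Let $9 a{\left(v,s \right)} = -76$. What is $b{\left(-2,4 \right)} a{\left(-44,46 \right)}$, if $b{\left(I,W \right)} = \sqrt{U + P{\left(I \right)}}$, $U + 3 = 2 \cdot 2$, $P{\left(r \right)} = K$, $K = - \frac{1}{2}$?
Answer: $- \frac{38 \sqrt{2}}{9} \approx -5.9711$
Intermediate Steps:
$a{\left(v,s \right)} = - \frac{76}{9}$ ($a{\left(v,s \right)} = \frac{1}{9} \left(-76\right) = - \frac{76}{9}$)
$K = - \frac{1}{2}$ ($K = \left(-1\right) \frac{1}{2} = - \frac{1}{2} \approx -0.5$)
$P{\left(r \right)} = - \frac{1}{2}$
$U = 1$ ($U = -3 + 2 \cdot 2 = -3 + 4 = 1$)
$b{\left(I,W \right)} = \frac{\sqrt{2}}{2}$ ($b{\left(I,W \right)} = \sqrt{1 - \frac{1}{2}} = \sqrt{\frac{1}{2}} = \frac{\sqrt{2}}{2}$)
$b{\left(-2,4 \right)} a{\left(-44,46 \right)} = \frac{\sqrt{2}}{2} \left(- \frac{76}{9}\right) = - \frac{38 \sqrt{2}}{9}$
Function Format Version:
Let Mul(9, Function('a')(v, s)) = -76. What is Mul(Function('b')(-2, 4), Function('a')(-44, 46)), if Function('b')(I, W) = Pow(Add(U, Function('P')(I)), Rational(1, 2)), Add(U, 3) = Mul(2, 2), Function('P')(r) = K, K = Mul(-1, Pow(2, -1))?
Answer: Mul(Rational(-38, 9), Pow(2, Rational(1, 2))) ≈ -5.9711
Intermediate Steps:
Function('a')(v, s) = Rational(-76, 9) (Function('a')(v, s) = Mul(Rational(1, 9), -76) = Rational(-76, 9))
K = Rational(-1, 2) (K = Mul(-1, Rational(1, 2)) = Rational(-1, 2) ≈ -0.50000)
Function('P')(r) = Rational(-1, 2)
U = 1 (U = Add(-3, Mul(2, 2)) = Add(-3, 4) = 1)
Function('b')(I, W) = Mul(Rational(1, 2), Pow(2, Rational(1, 2))) (Function('b')(I, W) = Pow(Add(1, Rational(-1, 2)), Rational(1, 2)) = Pow(Rational(1, 2), Rational(1, 2)) = Mul(Rational(1, 2), Pow(2, Rational(1, 2))))
Mul(Function('b')(-2, 4), Function('a')(-44, 46)) = Mul(Mul(Rational(1, 2), Pow(2, Rational(1, 2))), Rational(-76, 9)) = Mul(Rational(-38, 9), Pow(2, Rational(1, 2)))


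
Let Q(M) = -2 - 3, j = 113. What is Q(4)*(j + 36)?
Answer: -745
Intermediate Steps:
Q(M) = -5
Q(4)*(j + 36) = -5*(113 + 36) = -5*149 = -745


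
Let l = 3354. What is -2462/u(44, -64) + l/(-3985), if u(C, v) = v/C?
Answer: 53934053/31880 ≈ 1691.8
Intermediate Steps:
-2462/u(44, -64) + l/(-3985) = -2462/((-64/44)) + 3354/(-3985) = -2462/((-64*1/44)) + 3354*(-1/3985) = -2462/(-16/11) - 3354/3985 = -2462*(-11/16) - 3354/3985 = 13541/8 - 3354/3985 = 53934053/31880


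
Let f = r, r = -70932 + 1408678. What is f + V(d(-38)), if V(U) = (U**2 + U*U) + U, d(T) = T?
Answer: 1340596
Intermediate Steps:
r = 1337746
V(U) = U + 2*U**2 (V(U) = (U**2 + U**2) + U = 2*U**2 + U = U + 2*U**2)
f = 1337746
f + V(d(-38)) = 1337746 - 38*(1 + 2*(-38)) = 1337746 - 38*(1 - 76) = 1337746 - 38*(-75) = 1337746 + 2850 = 1340596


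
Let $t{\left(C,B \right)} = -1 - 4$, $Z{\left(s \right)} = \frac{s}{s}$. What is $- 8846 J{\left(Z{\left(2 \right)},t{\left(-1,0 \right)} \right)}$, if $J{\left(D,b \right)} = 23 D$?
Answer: $-203458$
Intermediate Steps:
$Z{\left(s \right)} = 1$
$t{\left(C,B \right)} = -5$ ($t{\left(C,B \right)} = -1 - 4 = -5$)
$- 8846 J{\left(Z{\left(2 \right)},t{\left(-1,0 \right)} \right)} = - 8846 \cdot 23 \cdot 1 = \left(-8846\right) 23 = -203458$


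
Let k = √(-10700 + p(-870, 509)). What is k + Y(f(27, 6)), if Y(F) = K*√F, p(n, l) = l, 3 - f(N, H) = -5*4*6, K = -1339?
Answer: -1339*√123 + I*√10191 ≈ -14850.0 + 100.95*I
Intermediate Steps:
f(N, H) = 123 (f(N, H) = 3 - (-5*4)*6 = 3 - (-20)*6 = 3 - 1*(-120) = 3 + 120 = 123)
Y(F) = -1339*√F
k = I*√10191 (k = √(-10700 + 509) = √(-10191) = I*√10191 ≈ 100.95*I)
k + Y(f(27, 6)) = I*√10191 - 1339*√123 = -1339*√123 + I*√10191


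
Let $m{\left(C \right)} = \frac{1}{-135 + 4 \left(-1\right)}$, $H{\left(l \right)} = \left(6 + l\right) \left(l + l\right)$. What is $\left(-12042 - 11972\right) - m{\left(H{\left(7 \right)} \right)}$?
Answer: $- \frac{3337945}{139} \approx -24014.0$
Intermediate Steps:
$H{\left(l \right)} = 2 l \left(6 + l\right)$ ($H{\left(l \right)} = \left(6 + l\right) 2 l = 2 l \left(6 + l\right)$)
$m{\left(C \right)} = - \frac{1}{139}$ ($m{\left(C \right)} = \frac{1}{-135 - 4} = \frac{1}{-139} = - \frac{1}{139}$)
$\left(-12042 - 11972\right) - m{\left(H{\left(7 \right)} \right)} = \left(-12042 - 11972\right) - - \frac{1}{139} = -24014 + \frac{1}{139} = - \frac{3337945}{139}$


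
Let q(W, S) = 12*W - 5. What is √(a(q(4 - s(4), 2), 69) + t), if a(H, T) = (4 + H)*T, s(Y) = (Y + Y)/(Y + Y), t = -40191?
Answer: 4*I*√2361 ≈ 194.36*I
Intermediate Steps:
s(Y) = 1 (s(Y) = (2*Y)/((2*Y)) = (2*Y)*(1/(2*Y)) = 1)
q(W, S) = -5 + 12*W
a(H, T) = T*(4 + H)
√(a(q(4 - s(4), 2), 69) + t) = √(69*(4 + (-5 + 12*(4 - 1*1))) - 40191) = √(69*(4 + (-5 + 12*(4 - 1))) - 40191) = √(69*(4 + (-5 + 12*3)) - 40191) = √(69*(4 + (-5 + 36)) - 40191) = √(69*(4 + 31) - 40191) = √(69*35 - 40191) = √(2415 - 40191) = √(-37776) = 4*I*√2361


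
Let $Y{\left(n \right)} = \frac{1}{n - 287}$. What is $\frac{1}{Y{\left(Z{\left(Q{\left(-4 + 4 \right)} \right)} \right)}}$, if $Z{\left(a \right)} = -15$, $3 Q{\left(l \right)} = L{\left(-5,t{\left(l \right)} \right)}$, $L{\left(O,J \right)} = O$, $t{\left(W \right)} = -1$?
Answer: $-302$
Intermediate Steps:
$Q{\left(l \right)} = - \frac{5}{3}$ ($Q{\left(l \right)} = \frac{1}{3} \left(-5\right) = - \frac{5}{3}$)
$Y{\left(n \right)} = \frac{1}{-287 + n}$
$\frac{1}{Y{\left(Z{\left(Q{\left(-4 + 4 \right)} \right)} \right)}} = \frac{1}{\frac{1}{-287 - 15}} = \frac{1}{\frac{1}{-302}} = \frac{1}{- \frac{1}{302}} = -302$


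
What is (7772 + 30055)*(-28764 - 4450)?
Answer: -1256385978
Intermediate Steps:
(7772 + 30055)*(-28764 - 4450) = 37827*(-33214) = -1256385978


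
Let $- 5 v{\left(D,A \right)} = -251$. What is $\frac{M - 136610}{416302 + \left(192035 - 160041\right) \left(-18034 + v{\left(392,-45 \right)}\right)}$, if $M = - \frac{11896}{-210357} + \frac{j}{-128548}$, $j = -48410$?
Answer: $\frac{1319305508073065}{5552645219825586624} \approx 0.0002376$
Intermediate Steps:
$v{\left(D,A \right)} = \frac{251}{5}$ ($v{\left(D,A \right)} = \left(- \frac{1}{5}\right) \left(-251\right) = \frac{251}{5}$)
$M = \frac{836613527}{1931497974}$ ($M = - \frac{11896}{-210357} - \frac{48410}{-128548} = \left(-11896\right) \left(- \frac{1}{210357}\right) - - \frac{24205}{64274} = \frac{11896}{210357} + \frac{24205}{64274} = \frac{836613527}{1931497974} \approx 0.43314$)
$\frac{M - 136610}{416302 + \left(192035 - 160041\right) \left(-18034 + v{\left(392,-45 \right)}\right)} = \frac{\frac{836613527}{1931497974} - 136610}{416302 + \left(192035 - 160041\right) \left(-18034 + \frac{251}{5}\right)} = - \frac{263861101614613}{1931497974 \left(416302 + 31994 \left(- \frac{89919}{5}\right)\right)} = - \frac{263861101614613}{1931497974 \left(416302 - \frac{2876868486}{5}\right)} = - \frac{263861101614613}{1931497974 \left(- \frac{2874786976}{5}\right)} = \left(- \frac{263861101614613}{1931497974}\right) \left(- \frac{5}{2874786976}\right) = \frac{1319305508073065}{5552645219825586624}$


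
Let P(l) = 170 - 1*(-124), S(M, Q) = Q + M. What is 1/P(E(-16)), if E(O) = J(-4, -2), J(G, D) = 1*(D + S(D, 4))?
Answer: 1/294 ≈ 0.0034014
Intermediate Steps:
S(M, Q) = M + Q
J(G, D) = 4 + 2*D (J(G, D) = 1*(D + (D + 4)) = 1*(D + (4 + D)) = 1*(4 + 2*D) = 4 + 2*D)
E(O) = 0 (E(O) = 4 + 2*(-2) = 4 - 4 = 0)
P(l) = 294 (P(l) = 170 + 124 = 294)
1/P(E(-16)) = 1/294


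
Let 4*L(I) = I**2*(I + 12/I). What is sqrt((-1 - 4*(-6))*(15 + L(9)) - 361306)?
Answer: I*sqrt(1424593)/2 ≈ 596.78*I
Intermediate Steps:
L(I) = I**2*(I + 12/I)/4 (L(I) = (I**2*(I + 12/I))/4 = I**2*(I + 12/I)/4)
sqrt((-1 - 4*(-6))*(15 + L(9)) - 361306) = sqrt((-1 - 4*(-6))*(15 + (1/4)*9*(12 + 9**2)) - 361306) = sqrt((-1 + 24)*(15 + (1/4)*9*(12 + 81)) - 361306) = sqrt(23*(15 + (1/4)*9*93) - 361306) = sqrt(23*(15 + 837/4) - 361306) = sqrt(23*(897/4) - 361306) = sqrt(20631/4 - 361306) = sqrt(-1424593/4) = I*sqrt(1424593)/2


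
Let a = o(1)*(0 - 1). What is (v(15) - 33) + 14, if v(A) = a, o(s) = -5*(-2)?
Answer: -29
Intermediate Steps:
o(s) = 10
a = -10 (a = 10*(0 - 1) = 10*(-1) = -10)
v(A) = -10
(v(15) - 33) + 14 = (-10 - 33) + 14 = -43 + 14 = -29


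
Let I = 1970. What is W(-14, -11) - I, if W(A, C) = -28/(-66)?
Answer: -64996/33 ≈ -1969.6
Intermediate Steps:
W(A, C) = 14/33 (W(A, C) = -28*(-1/66) = 14/33)
W(-14, -11) - I = 14/33 - 1*1970 = 14/33 - 1970 = -64996/33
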